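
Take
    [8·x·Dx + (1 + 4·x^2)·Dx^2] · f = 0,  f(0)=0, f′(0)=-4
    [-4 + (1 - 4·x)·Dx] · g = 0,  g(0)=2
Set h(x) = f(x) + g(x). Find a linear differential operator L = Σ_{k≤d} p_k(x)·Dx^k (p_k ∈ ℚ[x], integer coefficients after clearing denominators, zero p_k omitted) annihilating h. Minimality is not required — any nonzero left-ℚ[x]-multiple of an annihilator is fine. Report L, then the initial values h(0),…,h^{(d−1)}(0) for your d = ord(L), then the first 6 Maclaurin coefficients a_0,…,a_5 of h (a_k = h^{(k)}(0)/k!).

f: a_k = 0, -4, 0, 16/3, 0, -64/5, …
g: a_k = 2, 8, 32, 128, 512, 2048, …
h₀=f+g: left-lcm gives L₀, ord ≤ 3.
L = (8 - 128·x - 96·x^2)·Dx + (-13 + 8·x - 100·x^2 - 96·x^3)·Dx^2 + (1 - 3·x - 12·x^3 - 16·x^4)·Dx^3  (order 3).
h: a_k = 2, 4, 32, 400/3, 512, 10176/5, …
ICs: h(0) = 2, h′(0) = 4, h′′(0) = 64.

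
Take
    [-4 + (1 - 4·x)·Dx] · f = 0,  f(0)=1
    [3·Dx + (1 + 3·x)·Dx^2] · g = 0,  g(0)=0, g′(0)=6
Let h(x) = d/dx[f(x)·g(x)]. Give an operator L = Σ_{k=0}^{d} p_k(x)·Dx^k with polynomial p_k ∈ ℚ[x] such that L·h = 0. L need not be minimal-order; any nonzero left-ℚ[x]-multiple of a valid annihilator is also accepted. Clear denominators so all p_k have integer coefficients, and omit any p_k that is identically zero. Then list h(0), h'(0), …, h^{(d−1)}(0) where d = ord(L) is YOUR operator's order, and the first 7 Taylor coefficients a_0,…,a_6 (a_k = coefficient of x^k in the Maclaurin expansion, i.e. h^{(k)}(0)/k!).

f: a_k = 1, 4, 16, 64, 256, 1024, 4096, …
g: a_k = 0, 6, -9, 18, -81/2, 486/5, -243, …
Product ⇒ symmetric product L₀, ord ≤ 2.
Derive L from L₀ (diff closure).
L = 48 + (6 + 60·x)·Dx + (-1 + x + 12·x^2)·Dx^2  (order 2).
h: a_k = 6, 30, 234, 1086, 5916, 134694/5, 650442/5, …
ICs: h(0) = 6, h′(0) = 30.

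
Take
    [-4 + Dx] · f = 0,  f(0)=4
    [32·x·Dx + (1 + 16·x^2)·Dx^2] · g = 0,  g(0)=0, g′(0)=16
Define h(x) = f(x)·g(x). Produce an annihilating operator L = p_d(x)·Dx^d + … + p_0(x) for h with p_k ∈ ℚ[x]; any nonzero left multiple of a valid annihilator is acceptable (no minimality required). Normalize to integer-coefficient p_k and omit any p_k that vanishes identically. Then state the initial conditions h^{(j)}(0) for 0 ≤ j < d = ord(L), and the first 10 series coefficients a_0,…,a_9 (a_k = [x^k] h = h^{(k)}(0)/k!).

L = (16 - 128·x + 256·x^2) + (-8 + 32·x - 128·x^2)·Dx + (1 + 16·x^2)·Dx^2  (order 2).
h: a_k = 0, 64, 256, 512/3, -2048/3, 6144/5, 90112/9, -507904/35, -7405568/63, 37715968/189, …
ICs: h(0) = 0, h′(0) = 64.

f: a_k = 4, 16, 32, 128/3, 128/3, 512/15, 1024/45, 4096/315, 2048/315, 8192/2835, …
g: a_k = 0, 16, 0, -256/3, 0, 4096/5, 0, -65536/7, 0, 1048576/9, …
L₀ := L_f ⊗_s L_g (sym. prod.), ord ≤ 2.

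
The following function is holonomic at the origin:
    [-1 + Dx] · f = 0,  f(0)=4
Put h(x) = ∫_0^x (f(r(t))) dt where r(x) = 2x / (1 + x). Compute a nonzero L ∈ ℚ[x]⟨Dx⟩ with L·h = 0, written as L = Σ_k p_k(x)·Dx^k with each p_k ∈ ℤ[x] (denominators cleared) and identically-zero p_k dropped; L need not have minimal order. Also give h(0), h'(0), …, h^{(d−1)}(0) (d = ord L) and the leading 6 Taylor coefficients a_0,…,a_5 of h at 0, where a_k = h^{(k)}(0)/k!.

f: a_k = 4, 4, 2, 2/3, 1/6, 1/30, …
f∘r: x↦r, Dx↦Dx/r' in L_f ⇒ L₀.
h=∫₀ˣh₀: take L = L₀·Dx.
L = -2·Dx + (1 + 2·x + x^2)·Dx^2  (order 2).
h: a_k = 0, 4, 4, 0, -2/3, 8/15, …
ICs: h(0) = 0, h′(0) = 4.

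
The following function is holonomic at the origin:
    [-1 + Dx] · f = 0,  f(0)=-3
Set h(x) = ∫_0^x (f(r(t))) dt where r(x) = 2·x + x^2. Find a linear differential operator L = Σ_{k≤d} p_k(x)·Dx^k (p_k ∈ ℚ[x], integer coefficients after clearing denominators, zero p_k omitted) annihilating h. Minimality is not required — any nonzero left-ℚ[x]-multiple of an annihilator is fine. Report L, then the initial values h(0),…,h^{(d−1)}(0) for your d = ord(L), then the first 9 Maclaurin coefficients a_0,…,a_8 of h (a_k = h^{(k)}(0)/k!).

L = (-2 - 2·x)·Dx + Dx^2  (order 2).
h: a_k = 0, -3, -3, -3, -5/2, -19/10, -13/10, -173/210, -407/840, …
ICs: h(0) = 0, h′(0) = -3.

f: a_k = -3, -3, -3/2, -1/2, -1/8, -1/40, -1/240, -1/1680, -1/13440, …
L₀ from L_f via x↦r, Dx↦r'^{-1}Dx.
h=∫₀ˣh₀: take L = L₀·Dx.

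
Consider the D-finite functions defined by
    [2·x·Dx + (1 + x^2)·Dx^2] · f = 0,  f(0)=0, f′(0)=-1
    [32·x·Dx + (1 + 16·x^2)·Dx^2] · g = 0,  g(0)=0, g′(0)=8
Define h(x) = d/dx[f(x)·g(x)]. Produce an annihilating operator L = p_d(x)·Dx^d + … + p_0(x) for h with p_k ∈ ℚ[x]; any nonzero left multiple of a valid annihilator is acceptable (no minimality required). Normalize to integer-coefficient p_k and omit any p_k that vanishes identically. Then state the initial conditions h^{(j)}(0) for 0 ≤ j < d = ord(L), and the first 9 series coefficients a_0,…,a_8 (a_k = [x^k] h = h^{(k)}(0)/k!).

L = (-384·x - 10880·x^3 - 16384·x^5 + 34816·x^7 + 98304·x^9) + (-68 - 3916·x^2 - 19584·x^4 - 14336·x^6 + 121856·x^8 + 147456·x^10)·Dx + (-136·x - 2632·x^3 - 6528·x^5 + 16448·x^7 + 69632·x^9 + 49152·x^11)·Dx^2 + (-1 - 34·x^2 - 305·x^4 + 4880·x^8 + 8704·x^10 + 4096·x^12)·Dx^3  (order 3).
h: a_k = 0, -16, 0, 544/3, 0, -38288/15, 0, 4054976/105, 0, …
ICs: h(0) = 0, h′(0) = -16, h′′(0) = 0.

f: a_k = 0, -1, 0, 1/3, 0, -1/5, 0, 1/7, 0, …
g: a_k = 0, 8, 0, -128/3, 0, 2048/5, 0, -32768/7, 0, …
f·g: L₀ = L_f ⊗_s L_g, ord ≤ 2·2.
Differentiate: ansatz ord ≤ ord L₀ ⇒ L.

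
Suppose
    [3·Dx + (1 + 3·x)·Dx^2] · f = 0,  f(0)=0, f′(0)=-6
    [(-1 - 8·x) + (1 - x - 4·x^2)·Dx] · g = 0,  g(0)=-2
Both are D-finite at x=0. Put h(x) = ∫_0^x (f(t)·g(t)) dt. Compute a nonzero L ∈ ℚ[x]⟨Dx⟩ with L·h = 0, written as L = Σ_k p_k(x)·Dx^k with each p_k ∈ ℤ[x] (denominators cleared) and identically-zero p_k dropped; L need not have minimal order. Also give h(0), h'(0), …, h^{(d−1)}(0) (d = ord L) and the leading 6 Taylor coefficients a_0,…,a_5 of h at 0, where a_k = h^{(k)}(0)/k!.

f: a_k = 0, -6, 9, -18, 81/2, -486/5, …
g: a_k = -2, -2, -10, -18, -58, -130, …
h₀=f·g: eliminate ⇒ L₀, order ≤ 2·1.
h=∫h₀ ⇒ L = L₀·Dx.
L = (11 + 48·x)·Dx + (-1 + 25·x + 60·x^2)·Dx^2 + (-1 - 2·x + 7·x^2 + 12·x^3)·Dx^3  (order 3).
h: a_k = 0, 0, 6, -2, 39/2, -27/5, …
ICs: h(0) = 0, h′(0) = 0, h′′(0) = 12.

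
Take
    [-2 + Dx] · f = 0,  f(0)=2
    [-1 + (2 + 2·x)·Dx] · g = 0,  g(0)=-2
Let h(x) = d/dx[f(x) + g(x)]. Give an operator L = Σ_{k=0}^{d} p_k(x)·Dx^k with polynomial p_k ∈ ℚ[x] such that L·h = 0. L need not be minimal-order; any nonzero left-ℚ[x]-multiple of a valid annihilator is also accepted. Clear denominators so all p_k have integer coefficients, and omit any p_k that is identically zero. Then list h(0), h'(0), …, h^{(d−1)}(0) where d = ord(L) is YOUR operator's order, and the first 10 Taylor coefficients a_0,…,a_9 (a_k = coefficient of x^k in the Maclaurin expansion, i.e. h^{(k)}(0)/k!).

L = (-14 - 8·x) + (-13 - 32·x - 16·x^2)·Dx + (10 + 18·x + 8·x^2)·Dx^2  (order 2).
h: a_k = 3, 17/2, 61/8, 271/48, 919/384, 5041/3840, 5989/46080, 200671/645120, -1764881/10321920, 35508001/185794560, …
ICs: h(0) = 3, h′(0) = 17/2.

f: a_k = 2, 4, 4, 8/3, 4/3, 8/15, 8/45, 16/315, 4/315, 8/2835, …
g: a_k = -2, -1, 1/4, -1/8, 5/64, -7/128, 21/512, -33/1024, 429/16384, -715/32768, …
L₀ := lclm(L_f,L_g); ord L₀ ≤ 1+1.
h₀' ⇒ L via d/dx closure of L₀.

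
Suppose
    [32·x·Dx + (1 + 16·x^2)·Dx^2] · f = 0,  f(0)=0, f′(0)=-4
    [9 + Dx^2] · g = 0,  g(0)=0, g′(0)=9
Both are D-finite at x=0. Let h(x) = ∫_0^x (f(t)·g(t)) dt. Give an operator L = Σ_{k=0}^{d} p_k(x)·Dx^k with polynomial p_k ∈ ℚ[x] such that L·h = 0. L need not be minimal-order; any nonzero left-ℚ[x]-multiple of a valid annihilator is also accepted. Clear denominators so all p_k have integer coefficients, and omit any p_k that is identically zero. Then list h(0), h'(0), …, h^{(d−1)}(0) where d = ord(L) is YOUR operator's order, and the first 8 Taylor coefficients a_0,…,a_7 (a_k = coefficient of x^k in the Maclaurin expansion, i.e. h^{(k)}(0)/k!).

L = (16425 + 696384·x^2 + 2778624·x^4 + 11943936·x^6 + 47775744·x^8)·Dx + (23616·x + 543744·x^3 + 3981312·x^5 + 21233664·x^7)·Dx^2 + (2050 + 87168·x^2 + 470016·x^4 + 2654208·x^6 + 10616832·x^8)·Dx^3 + (2624·x + 60416·x^3 + 442368·x^5 + 2359296·x^7)·Dx^4 + (25 + 1088·x^2 + 17920·x^4 + 147456·x^6 + 589824·x^8)·Dx^5  (order 5).
h: a_k = 0, 0, 0, -12, 0, 246/5, 0, -4311/14, …
ICs: h(0) = 0, h′(0) = 0, h′′(0) = 0, h′′′(0) = -72, h′′′′(0) = 0.

f: a_k = 0, -4, 0, 64/3, 0, -1024/5, 0, 16384/7, …
g: a_k = 0, 9, 0, -27/2, 0, 243/40, 0, -729/560, …
Sym-product of L_f,L_g gives L₀ (≤ ord 4).
Integrate: L := L₀·Dx.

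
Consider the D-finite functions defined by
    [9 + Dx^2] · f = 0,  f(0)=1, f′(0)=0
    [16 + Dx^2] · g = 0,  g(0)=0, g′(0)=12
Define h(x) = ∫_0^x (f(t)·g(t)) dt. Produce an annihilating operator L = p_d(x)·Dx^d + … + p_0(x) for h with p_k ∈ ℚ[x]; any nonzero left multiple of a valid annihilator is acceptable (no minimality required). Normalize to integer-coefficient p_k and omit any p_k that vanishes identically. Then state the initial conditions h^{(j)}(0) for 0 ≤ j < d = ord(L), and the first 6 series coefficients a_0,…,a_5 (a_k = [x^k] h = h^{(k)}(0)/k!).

L = 49·Dx + 50·Dx^3 + Dx^5  (order 5).
h: a_k = 0, 0, 6, 0, -43/2, 0, …
ICs: h(0) = 0, h′(0) = 0, h′′(0) = 12, h′′′(0) = 0, h′′′′(0) = -516.

f: a_k = 1, 0, -9/2, 0, 27/8, 0, …
g: a_k = 0, 12, 0, -32, 0, 128/5, …
h₀=f·g: eliminate ⇒ L₀, order ≤ 2·2.
h=∫₀ˣh₀: take L = L₀·Dx.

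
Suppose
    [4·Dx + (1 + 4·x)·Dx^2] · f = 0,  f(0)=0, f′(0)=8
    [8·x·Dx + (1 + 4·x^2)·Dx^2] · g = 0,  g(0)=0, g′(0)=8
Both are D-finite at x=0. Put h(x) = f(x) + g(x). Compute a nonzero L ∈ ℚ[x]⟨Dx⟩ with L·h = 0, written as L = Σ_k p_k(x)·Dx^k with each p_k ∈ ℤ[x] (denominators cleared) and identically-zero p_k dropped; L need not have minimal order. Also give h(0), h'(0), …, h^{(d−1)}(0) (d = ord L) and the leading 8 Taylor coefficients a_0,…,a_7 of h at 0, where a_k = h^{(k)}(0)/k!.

f: a_k = 0, 8, -16, 128/3, -128, 2048/5, -4096/3, 32768/7, …
g: a_k = 0, 8, 0, -32/3, 0, 128/5, 0, -512/7, …
L₀ := lclm(L_f,L_g); ord L₀ ≤ 2+2.
L = (-8 - 96·x + 96·x^2 + 128·x^3)·Dx + (-10 - 16·x - 72·x^2 + 192·x^3 + 256·x^4)·Dx^2 + (-1 - 2·x + 8·x^2 + 8·x^3 + 48·x^4 + 64·x^5)·Dx^3  (order 3).
h: a_k = 0, 16, -16, 32, -128, 2176/5, -4096/3, 4608, …
ICs: h(0) = 0, h′(0) = 16, h′′(0) = -32.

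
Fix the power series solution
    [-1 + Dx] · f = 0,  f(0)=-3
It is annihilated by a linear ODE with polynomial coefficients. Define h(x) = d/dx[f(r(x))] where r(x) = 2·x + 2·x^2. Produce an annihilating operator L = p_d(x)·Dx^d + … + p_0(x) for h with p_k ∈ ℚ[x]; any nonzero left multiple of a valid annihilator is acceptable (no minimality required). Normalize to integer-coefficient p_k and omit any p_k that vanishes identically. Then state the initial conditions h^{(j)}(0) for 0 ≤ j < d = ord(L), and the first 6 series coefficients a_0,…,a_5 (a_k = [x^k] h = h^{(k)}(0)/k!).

L = (4 + 8·x + 8·x^2) + (-1 - 2·x)·Dx  (order 1).
h: a_k = -6, -24, -48, -80, -104, -608/5, …
ICs: h(0) = -6.

f: a_k = -3, -3, -3/2, -1/2, -1/8, -1/40, …
Substitute x→r, Dx→(1/r')Dx; clear ⇒ L₀.
h₀' ⇒ L via d/dx closure of L₀.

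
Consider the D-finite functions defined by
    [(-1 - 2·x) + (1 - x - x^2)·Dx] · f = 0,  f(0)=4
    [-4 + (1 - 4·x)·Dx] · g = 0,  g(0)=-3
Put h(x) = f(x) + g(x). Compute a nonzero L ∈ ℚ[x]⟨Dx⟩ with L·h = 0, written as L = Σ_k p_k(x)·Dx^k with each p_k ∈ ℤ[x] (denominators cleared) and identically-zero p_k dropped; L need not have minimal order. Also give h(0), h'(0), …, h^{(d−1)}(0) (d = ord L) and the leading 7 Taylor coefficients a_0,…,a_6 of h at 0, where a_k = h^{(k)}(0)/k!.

L = (-16 - 72·x + 24·x^2 - 32·x^3) + (28 - 38·x - 54·x^2 + 16·x^3 - 64·x^4)·Dx + (-3 + 17·x - 23·x^2 + 14·x^3 - 4·x^4 - 16·x^5)·Dx^2  (order 2).
h: a_k = 1, -8, -40, -180, -748, -3040, -12236, …
ICs: h(0) = 1, h′(0) = -8.

f: a_k = 4, 4, 8, 12, 20, 32, 52, …
g: a_k = -3, -12, -48, -192, -768, -3072, -12288, …
f+g: L₀ = lclm(L_f,L_g), ord ≤ 1+1.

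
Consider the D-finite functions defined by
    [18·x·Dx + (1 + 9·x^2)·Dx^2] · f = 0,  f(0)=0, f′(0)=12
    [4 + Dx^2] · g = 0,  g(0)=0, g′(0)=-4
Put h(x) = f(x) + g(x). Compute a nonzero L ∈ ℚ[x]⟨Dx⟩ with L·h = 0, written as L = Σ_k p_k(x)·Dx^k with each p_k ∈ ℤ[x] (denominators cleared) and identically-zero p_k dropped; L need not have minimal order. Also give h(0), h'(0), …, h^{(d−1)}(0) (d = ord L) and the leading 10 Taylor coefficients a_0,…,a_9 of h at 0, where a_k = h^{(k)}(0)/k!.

L = (-3744·x + 37584·x^3 + 11664·x^5)·Dx + (-28 + 864·x^2 + 10692·x^4 + 5832·x^6)·Dx^2 + (-936·x + 9396·x^3 + 2916·x^5)·Dx^3 + (-7 + 216·x^2 + 2673·x^4 + 1458·x^6)·Dx^4  (order 4).
h: a_k = 0, 8, 0, -100/3, 0, 2908/15, 0, -393644/315, 0, 24800572/2835, …
ICs: h(0) = 0, h′(0) = 8, h′′(0) = 0, h′′′(0) = -200.

f: a_k = 0, 12, 0, -36, 0, 972/5, 0, -8748/7, 0, 8748, …
g: a_k = 0, -4, 0, 8/3, 0, -8/15, 0, 16/315, 0, -8/2835, …
L₀ := lclm(L_f,L_g); ord L₀ ≤ 2+2.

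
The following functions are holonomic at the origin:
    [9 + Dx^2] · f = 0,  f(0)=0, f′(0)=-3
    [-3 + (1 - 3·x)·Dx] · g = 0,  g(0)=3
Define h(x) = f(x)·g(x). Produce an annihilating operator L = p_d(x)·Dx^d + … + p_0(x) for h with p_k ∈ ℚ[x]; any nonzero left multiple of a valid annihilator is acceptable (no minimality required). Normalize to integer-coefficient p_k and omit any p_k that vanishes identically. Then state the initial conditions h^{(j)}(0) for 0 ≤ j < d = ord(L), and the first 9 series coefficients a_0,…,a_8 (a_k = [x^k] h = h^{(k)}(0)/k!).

L = (-9 + 27·x) + 6·Dx + (-1 + 3·x)·Dx^2  (order 2).
h: a_k = 0, -9, -27, -135/2, -405/2, -24543/40, -73629/40, -3091689/560, -9275067/560, …
ICs: h(0) = 0, h′(0) = -9.

f: a_k = 0, -3, 0, 9/2, 0, -81/40, 0, 243/560, 0, …
g: a_k = 3, 9, 27, 81, 243, 729, 2187, 6561, 19683, …
Product ⇒ symmetric product L₀, ord ≤ 2.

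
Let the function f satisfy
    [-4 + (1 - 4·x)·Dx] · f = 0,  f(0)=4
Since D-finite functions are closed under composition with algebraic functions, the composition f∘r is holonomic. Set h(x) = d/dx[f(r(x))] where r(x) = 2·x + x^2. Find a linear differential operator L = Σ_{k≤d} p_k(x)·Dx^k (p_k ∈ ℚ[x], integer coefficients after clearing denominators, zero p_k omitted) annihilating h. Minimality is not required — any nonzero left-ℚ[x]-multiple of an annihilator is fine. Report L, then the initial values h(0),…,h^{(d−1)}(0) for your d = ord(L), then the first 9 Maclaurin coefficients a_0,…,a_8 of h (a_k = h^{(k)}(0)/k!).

f: a_k = 4, 16, 64, 256, 1024, 4096, 16384, 65536, 262144, …
L₀ from L_f via x↦r, Dx↦r'^{-1}Dx.
Differentiate: ansatz ord ≤ ord L₀ ⇒ L.
L = (17 + 24·x + 12·x^2) + (-1 + 7·x + 12·x^2 + 4·x^3)·Dx  (order 1).
h: a_k = 32, 544, 6912, 78080, 826880, 8406528, 83091456, 804528128, 7668080640, …
ICs: h(0) = 32.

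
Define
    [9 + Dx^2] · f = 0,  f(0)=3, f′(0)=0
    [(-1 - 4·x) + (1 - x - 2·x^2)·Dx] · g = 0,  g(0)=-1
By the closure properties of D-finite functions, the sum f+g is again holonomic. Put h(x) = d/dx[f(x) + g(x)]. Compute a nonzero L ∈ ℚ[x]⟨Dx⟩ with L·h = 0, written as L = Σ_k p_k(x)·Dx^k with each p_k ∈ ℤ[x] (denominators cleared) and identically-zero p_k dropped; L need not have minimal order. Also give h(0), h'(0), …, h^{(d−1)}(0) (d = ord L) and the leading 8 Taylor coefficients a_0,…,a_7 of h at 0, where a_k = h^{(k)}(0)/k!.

f: a_k = 3, 0, -27/2, 0, 81/8, 0, -243/80, 0, …
g: a_k = -1, -1, -3, -5, -11, -21, -43, -85, …
L₀ := lclm(L_f,L_g); ord L₀ ≤ 2+1.
Differentiate: ansatz ord ≤ ord L₀ ⇒ L.
L = (954 + 3600·x + 8154·x^2 + 4140·x^3 + 5760·x^4 + 3888·x^5 + 2592·x^6) + (-117 - 369·x + 585·x^2 + 747·x^3 + 90·x^4 + 828·x^5 + 1512·x^6 + 864·x^7)·Dx + (106 + 400·x + 906·x^2 + 460·x^3 + 640·x^4 + 432·x^5 + 288·x^6)·Dx^2 + (-13 - 41·x + 65·x^2 + 83·x^3 + 10·x^4 + 92·x^5 + 168·x^6 + 96·x^7)·Dx^3  (order 3).
h: a_k = -1, -33, -15, -7/2, -105, -11049/40, -595, -763893/560, …
ICs: h(0) = -1, h′(0) = -33, h′′(0) = -30.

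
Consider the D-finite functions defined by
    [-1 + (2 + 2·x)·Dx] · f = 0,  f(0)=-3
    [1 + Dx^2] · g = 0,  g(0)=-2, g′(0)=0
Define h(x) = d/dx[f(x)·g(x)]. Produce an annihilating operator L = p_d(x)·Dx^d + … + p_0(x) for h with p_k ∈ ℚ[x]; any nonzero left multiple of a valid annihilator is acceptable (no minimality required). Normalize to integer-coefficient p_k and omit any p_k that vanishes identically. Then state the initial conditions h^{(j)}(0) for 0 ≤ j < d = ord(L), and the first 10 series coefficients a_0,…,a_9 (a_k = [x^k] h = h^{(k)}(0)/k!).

L = (53 + 144·x + 136·x^2 + 64·x^3 + 16·x^4) + (-4 - 36·x - 48·x^2 - 16·x^3)·Dx + (28 + 88·x + 108·x^2 + 64·x^3 + 16·x^4)·Dx^2  (order 2).
h: a_k = 3, -15/2, -27/8, 25/16, 65/128, -349/1280, 2807/15360, -44047/215040, 242667/1146880, -1874467/8847360, …
ICs: h(0) = 3, h′(0) = -15/2.

f: a_k = -3, -3/2, 3/8, -3/16, 15/128, -21/256, 63/1024, -99/2048, 1287/32768, -2145/65536, …
g: a_k = -2, 0, 1, 0, -1/12, 0, 1/360, 0, -1/20160, 0, …
Product ⇒ symmetric product L₀, ord ≤ 2.
Derive L from L₀ (diff closure).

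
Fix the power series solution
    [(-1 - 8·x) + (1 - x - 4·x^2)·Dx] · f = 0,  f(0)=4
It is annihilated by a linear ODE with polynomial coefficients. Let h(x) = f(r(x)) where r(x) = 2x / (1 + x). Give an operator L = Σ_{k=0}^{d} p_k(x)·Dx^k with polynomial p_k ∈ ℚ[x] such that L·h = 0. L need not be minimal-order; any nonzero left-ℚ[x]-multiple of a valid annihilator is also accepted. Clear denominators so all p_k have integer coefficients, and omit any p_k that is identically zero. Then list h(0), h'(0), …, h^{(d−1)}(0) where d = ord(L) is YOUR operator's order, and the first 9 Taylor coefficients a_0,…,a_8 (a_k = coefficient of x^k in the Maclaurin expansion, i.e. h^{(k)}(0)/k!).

L = (2 + 34·x) + (-1 - x + 17·x^2 + 17·x^3)·Dx  (order 1).
h: a_k = 4, 8, 72, 136, 1224, 2312, 20808, 39304, 353736, …
ICs: h(0) = 4.

f: a_k = 4, 4, 20, 36, 116, 260, 724, 1764, 4660, …
h₀=f(r): pull back L_f along r ⇒ L₀.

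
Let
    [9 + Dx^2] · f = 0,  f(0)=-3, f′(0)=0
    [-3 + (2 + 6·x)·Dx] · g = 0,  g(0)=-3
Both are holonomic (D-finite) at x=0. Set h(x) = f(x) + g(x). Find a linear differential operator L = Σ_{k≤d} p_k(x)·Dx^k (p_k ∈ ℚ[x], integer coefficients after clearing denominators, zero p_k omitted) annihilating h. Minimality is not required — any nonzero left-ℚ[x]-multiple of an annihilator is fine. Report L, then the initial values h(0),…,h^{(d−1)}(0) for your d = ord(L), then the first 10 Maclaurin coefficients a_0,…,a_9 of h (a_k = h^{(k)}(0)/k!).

f: a_k = -3, 0, 27/2, 0, -81/8, 0, 243/80, 0, -2187/4480, 0, …
g: a_k = -3, -9/2, 27/8, -81/16, 1215/128, -5103/256, 45927/1024, -216513/2048, 8444007/32768, -42220035/65536, …
h₀=f+g: left-lcm gives L₀, ord ≤ 3.
L = (-63 - 216·x - 324·x^2) + (18 + 198·x + 648·x^2 + 648·x^3)·Dx + (-7 - 24·x - 36·x^2)·Dx^2 + (2 + 22·x + 72·x^2 + 72·x^3)·Dx^3  (order 3).
h: a_k = -6, -9/2, 135/8, -81/16, -81/128, -5103/256, 245187/5120, -216513/2048, 294980373/1146880, -42220035/65536, …
ICs: h(0) = -6, h′(0) = -9/2, h′′(0) = 135/4.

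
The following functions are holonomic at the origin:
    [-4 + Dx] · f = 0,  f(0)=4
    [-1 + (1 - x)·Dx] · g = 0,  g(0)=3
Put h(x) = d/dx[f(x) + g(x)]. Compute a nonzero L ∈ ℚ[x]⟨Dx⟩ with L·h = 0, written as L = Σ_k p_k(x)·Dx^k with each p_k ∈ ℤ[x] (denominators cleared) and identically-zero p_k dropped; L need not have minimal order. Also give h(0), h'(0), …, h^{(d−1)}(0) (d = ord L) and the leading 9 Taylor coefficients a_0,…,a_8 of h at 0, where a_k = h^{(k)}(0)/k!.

L = (-4 + 16·x) + (5 - 16·x + 8·x^2)·Dx + (-1 + 3·x - 2·x^2)·Dx^2  (order 2).
h: a_k = 19, 70, 137, 548/3, 557/3, 2318/15, 5041/45, 23944/315, 16697/315, …
ICs: h(0) = 19, h′(0) = 70.

f: a_k = 4, 16, 32, 128/3, 128/3, 512/15, 1024/45, 4096/315, 2048/315, …
g: a_k = 3, 3, 3, 3, 3, 3, 3, 3, 3, …
h₀=f+g: left-lcm gives L₀, ord ≤ 2.
Derive L from L₀ (diff closure).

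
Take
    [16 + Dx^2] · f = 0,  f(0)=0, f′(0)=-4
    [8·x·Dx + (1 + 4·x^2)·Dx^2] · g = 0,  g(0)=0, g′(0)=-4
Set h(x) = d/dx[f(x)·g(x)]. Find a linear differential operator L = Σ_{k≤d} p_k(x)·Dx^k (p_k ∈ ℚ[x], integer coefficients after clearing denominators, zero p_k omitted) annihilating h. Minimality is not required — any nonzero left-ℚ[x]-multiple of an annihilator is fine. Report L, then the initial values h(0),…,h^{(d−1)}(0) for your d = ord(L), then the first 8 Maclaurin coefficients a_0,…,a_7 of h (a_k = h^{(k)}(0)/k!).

L = (4096 + 58368·x^2 + 354304·x^4 + 983040·x^6 + 1867776·x^8 + 2621440·x^10 + 2097152·x^12) + (1984·x + 30208·x^3 + 158720·x^5 + 409600·x^7 + 655360·x^9 + 524288·x^11)·Dx + (336 + 5216·x^2 + 34560·x^4 + 114176·x^6 + 249856·x^8 + 360448·x^10 + 262144·x^12)·Dx^2 + (124·x + 1888·x^3 + 9920·x^5 + 25600·x^7 + 40960·x^9 + 32768·x^11)·Dx^3 + (5 + 98·x^2 + 776·x^4 + 3296·x^6 + 8320·x^8 + 12288·x^10 + 8192·x^12)·Dx^4  (order 4).
h: a_k = 0, 32, 0, -256, 0, 2560/3, 0, -8192/3, …
ICs: h(0) = 0, h′(0) = 32, h′′(0) = 0, h′′′(0) = -1536.

f: a_k = 0, -4, 0, 32/3, 0, -128/15, 0, 1024/315, …
g: a_k = 0, -4, 0, 16/3, 0, -64/5, 0, 256/7, …
Product ⇒ symmetric product L₀, ord ≤ 4.
Differentiate: ansatz ord ≤ ord L₀ ⇒ L.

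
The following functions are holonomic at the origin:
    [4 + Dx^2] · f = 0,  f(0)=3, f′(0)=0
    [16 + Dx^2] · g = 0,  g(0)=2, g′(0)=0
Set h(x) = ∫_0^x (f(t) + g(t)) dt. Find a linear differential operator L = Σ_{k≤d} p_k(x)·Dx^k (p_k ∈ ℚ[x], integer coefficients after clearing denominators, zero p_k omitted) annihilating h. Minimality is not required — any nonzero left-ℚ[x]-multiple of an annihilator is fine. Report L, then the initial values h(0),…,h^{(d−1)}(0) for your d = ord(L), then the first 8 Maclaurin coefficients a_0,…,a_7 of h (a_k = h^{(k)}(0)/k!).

f: a_k = 3, 0, -6, 0, 2, 0, -4/15, 0, …
g: a_k = 2, 0, -16, 0, 64/3, 0, -512/45, 0, …
L₀ := lclm(L_f,L_g); ord L₀ ≤ 2+2.
h=∫₀ˣh₀: take L = L₀·Dx.
L = 64·Dx + 20·Dx^3 + Dx^5  (order 5).
h: a_k = 0, 5, 0, -22/3, 0, 14/3, 0, -524/315, …
ICs: h(0) = 0, h′(0) = 5, h′′(0) = 0, h′′′(0) = -44, h′′′′(0) = 0.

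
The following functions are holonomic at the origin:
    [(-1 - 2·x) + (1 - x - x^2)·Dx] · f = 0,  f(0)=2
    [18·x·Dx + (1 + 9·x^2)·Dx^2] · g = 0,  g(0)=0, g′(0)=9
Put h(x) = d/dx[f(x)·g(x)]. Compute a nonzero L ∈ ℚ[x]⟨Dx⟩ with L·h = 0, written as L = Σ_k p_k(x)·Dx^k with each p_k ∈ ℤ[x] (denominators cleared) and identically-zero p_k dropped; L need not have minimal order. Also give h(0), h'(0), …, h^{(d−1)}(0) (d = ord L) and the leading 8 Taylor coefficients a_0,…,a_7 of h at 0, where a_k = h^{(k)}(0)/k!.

L = (-30 + 1134·x^2 + 1944·x^3 + 2916·x^4) + (12 + 42·x - 108·x^2 + 198·x^3 + 1944·x^4 + 1944·x^5)·Dx + (-1 - 8·x - 26·x^2 - 36·x^3 - 126·x^4 + 324·x^5 + 243·x^6)·Dx^2  (order 2).
h: a_k = 18, 36, -54, 0, 1368, 8208/5, -46458/5, -295056/35, …
ICs: h(0) = 18, h′(0) = 36.

f: a_k = 2, 2, 4, 6, 10, 16, 26, 42, …
g: a_k = 0, 9, 0, -27, 0, 729/5, 0, -6561/7, …
Sym-product of L_f,L_g gives L₀ (≤ ord 2).
h₀' ⇒ L via d/dx closure of L₀.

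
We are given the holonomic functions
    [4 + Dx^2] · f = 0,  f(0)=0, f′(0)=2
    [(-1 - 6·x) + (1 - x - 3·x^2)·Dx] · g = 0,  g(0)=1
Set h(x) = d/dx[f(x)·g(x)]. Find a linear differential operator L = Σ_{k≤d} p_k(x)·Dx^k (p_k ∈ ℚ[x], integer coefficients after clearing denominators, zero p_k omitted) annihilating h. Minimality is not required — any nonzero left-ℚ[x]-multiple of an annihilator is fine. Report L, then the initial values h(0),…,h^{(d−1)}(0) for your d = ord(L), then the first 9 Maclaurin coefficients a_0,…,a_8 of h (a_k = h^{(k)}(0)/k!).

L = (10 - 16·x - 40·x^2 + 48·x^3 + 72·x^4) + (5 + 34·x + 36·x^2 + 72·x^3)·Dx + (-1 - x - x^2 + 12·x^3 + 18·x^4)·Dx^2  (order 2).
h: a_k = 2, 4, 20, 152/3, 494/3, 2128/5, 53458/45, 192784/63, 505556/63, …
ICs: h(0) = 2, h′(0) = 4.

f: a_k = 0, 2, 0, -4/3, 0, 4/15, 0, -8/315, 0, …
g: a_k = 1, 1, 4, 7, 19, 40, 97, 217, 508, …
Product ⇒ symmetric product L₀, ord ≤ 2.
h₀' ⇒ L via d/dx closure of L₀.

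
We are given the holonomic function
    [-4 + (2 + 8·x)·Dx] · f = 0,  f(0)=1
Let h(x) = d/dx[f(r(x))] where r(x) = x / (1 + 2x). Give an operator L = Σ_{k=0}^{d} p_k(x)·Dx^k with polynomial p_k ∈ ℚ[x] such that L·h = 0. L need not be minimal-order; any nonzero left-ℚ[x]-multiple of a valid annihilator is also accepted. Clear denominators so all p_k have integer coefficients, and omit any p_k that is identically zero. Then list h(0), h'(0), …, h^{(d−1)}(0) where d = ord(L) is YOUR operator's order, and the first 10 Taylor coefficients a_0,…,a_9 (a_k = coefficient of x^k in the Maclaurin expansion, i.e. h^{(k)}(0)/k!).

f: a_k = 1, 2, -2, 4, -10, 28, -84, 264, -858, 2860, …
Substitute x→r, Dx→(1/r')Dx; clear ⇒ L₀.
Derive L from L₀ (diff closure).
L = (-6 - 24·x) + (-1 - 8·x - 12·x^2)·Dx  (order 1).
h: a_k = 2, -12, 60, -296, 1500, -7848, 42168, -231120, 1285164, -7222280, …
ICs: h(0) = 2.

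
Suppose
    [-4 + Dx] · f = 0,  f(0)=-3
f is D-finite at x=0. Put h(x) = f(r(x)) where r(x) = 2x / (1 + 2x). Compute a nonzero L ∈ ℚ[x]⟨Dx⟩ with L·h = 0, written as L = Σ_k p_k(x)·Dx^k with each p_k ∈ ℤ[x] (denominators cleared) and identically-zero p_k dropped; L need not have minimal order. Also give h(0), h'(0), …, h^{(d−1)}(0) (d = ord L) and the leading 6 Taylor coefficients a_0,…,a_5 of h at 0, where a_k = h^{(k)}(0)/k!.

f: a_k = -3, -12, -24, -32, -32, -128/5, …
L₀ from L_f via x↦r, Dx↦r'^{-1}Dx.
L = -8 + (1 + 4·x + 4·x^2)·Dx  (order 1).
h: a_k = -3, -24, -48, 32, 64, -896/5, …
ICs: h(0) = -3.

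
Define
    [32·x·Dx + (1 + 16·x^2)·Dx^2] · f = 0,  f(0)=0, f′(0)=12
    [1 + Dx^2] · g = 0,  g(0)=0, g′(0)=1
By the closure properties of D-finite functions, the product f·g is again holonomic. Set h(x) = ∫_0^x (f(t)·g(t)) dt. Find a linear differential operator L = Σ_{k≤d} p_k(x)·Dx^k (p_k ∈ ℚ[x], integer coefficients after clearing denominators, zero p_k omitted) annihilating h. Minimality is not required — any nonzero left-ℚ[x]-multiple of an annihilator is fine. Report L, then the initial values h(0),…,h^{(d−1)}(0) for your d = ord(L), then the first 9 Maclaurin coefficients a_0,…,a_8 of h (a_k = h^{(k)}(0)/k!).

L = (1105 + 51776·x^2 + 22016·x^4 + 16384·x^6 + 65536·x^8)·Dx + (2112·x + 35840·x^3 + 49152·x^5 + 262144·x^7)·Dx^2 + (1122 + 52352·x^2 + 27648·x^4 + 32768·x^6 + 131072·x^8)·Dx^3 + (2112·x + 35840·x^3 + 49152·x^5 + 262144·x^7)·Dx^4 + (17 + 576·x^2 + 5632·x^4 + 16384·x^6 + 65536·x^8)·Dx^5  (order 5).
h: a_k = 0, 0, 0, 4, 0, -66/5, 0, 3751/42, 0, …
ICs: h(0) = 0, h′(0) = 0, h′′(0) = 0, h′′′(0) = 24, h′′′′(0) = 0.

f: a_k = 0, 12, 0, -64, 0, 3072/5, 0, -49152/7, 0, …
g: a_k = 0, 1, 0, -1/6, 0, 1/120, 0, -1/5040, 0, …
h₀=f·g: eliminate ⇒ L₀, order ≤ 2·2.
h=∫₀ˣh₀: take L = L₀·Dx.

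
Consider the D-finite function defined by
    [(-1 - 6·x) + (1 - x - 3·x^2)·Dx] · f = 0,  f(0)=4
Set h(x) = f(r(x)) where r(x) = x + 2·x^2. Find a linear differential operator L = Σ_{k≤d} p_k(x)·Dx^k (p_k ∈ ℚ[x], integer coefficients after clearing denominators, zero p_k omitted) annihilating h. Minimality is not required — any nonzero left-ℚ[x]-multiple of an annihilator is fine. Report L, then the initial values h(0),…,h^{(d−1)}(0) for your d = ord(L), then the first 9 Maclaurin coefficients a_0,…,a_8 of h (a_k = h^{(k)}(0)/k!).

f: a_k = 4, 4, 16, 28, 76, 160, 388, 868, 2032, …
L₀ from L_f via x↦r, Dx↦r'^{-1}Dx.
L = (1 + 10·x + 36·x^2 + 48·x^3) + (-1 + x + 5·x^2 + 12·x^3 + 12·x^4)·Dx  (order 1).
h: a_k = 4, 4, 24, 92, 308, 1104, 4036, 14356, 51480, …
ICs: h(0) = 4.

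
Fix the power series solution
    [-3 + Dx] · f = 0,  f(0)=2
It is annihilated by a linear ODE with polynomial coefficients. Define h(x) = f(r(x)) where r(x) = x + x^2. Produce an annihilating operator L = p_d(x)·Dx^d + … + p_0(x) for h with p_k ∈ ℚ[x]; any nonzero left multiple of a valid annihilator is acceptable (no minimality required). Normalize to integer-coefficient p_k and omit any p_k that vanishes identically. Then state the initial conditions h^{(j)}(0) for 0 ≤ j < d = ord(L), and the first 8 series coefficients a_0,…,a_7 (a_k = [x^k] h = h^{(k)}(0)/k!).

f: a_k = 2, 6, 9, 9, 27/4, 81/20, 81/40, 243/280, …
h₀=f(r): pull back L_f along r ⇒ L₀.
L = (-3 - 6·x) + Dx  (order 1).
h: a_k = 2, 6, 15, 27, 171/4, 1161/20, 2871/40, 4509/56, …
ICs: h(0) = 2.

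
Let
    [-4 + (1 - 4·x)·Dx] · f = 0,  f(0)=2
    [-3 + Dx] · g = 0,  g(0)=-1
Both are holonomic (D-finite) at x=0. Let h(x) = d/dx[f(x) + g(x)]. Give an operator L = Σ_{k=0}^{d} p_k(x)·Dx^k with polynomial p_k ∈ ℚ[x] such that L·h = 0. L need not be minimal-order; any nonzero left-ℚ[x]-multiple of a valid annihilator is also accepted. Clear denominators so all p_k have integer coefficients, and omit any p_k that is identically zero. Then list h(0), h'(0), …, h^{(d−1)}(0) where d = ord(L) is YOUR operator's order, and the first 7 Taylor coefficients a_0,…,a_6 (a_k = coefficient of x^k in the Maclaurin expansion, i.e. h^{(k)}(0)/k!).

L = (216 + 288·x) + (-87 - 72·x + 144·x^2)·Dx + (5 - 8·x - 48·x^2)·Dx^2  (order 2).
h: a_k = 5, 55, 741/2, 4069/2, 81839/8, 1965837/40, 18349837/80, …
ICs: h(0) = 5, h′(0) = 55.

f: a_k = 2, 8, 32, 128, 512, 2048, 8192, …
g: a_k = -1, -3, -9/2, -9/2, -27/8, -81/40, -81/80, …
L₀ := lclm(L_f,L_g); ord L₀ ≤ 1+1.
Differentiate: ansatz ord ≤ ord L₀ ⇒ L.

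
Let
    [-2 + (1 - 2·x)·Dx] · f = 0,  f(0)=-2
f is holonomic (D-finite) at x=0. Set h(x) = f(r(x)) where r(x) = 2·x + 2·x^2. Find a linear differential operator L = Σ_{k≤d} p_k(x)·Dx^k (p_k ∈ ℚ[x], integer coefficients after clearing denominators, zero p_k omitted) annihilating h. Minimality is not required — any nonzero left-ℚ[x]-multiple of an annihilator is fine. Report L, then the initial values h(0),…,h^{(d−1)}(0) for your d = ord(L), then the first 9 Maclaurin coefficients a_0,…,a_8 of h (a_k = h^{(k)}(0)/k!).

f: a_k = -2, -4, -8, -16, -32, -64, -128, -256, -512, …
f∘r: x↦r, Dx↦Dx/r' in L_f ⇒ L₀.
L = (4 + 8·x) + (-1 + 4·x + 4·x^2)·Dx  (order 1).
h: a_k = -2, -8, -40, -192, -928, -4480, -21632, -104448, -504320, …
ICs: h(0) = -2.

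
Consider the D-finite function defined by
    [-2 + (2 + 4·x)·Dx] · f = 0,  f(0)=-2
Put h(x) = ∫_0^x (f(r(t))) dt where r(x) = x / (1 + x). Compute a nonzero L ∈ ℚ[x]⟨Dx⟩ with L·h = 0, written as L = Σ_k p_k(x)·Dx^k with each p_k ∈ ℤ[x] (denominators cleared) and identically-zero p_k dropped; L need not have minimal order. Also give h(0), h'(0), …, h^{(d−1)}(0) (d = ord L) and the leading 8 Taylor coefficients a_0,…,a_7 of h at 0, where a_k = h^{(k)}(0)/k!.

f: a_k = -2, -2, 1, -1, 5/4, -7/4, 21/8, -33/8, …
Change of var in L_f (x↦r) gives L₀.
h=∫h₀ ⇒ L = L₀·Dx.
L = -Dx + (1 + 4·x + 3·x^2)·Dx^2  (order 2).
h: a_k = 0, -2, -1, 1, -5/4, 37/20, -25/8, 327/56, …
ICs: h(0) = 0, h′(0) = -2.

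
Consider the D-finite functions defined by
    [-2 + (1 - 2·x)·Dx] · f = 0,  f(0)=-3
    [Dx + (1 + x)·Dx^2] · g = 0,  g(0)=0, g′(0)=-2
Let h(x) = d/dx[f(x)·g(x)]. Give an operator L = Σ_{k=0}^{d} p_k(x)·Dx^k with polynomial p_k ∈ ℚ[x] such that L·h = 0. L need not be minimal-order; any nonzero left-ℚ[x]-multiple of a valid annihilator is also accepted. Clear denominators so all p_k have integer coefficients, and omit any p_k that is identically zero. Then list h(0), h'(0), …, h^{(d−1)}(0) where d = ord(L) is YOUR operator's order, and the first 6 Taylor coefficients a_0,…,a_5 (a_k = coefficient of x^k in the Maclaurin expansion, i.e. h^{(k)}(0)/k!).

L = 8 + (4 + 10·x)·Dx + (-1 + x + 2·x^2)·Dx^2  (order 2).
h: a_k = 6, 18, 60, 154, 391, 4662/5, …
ICs: h(0) = 6, h′(0) = 18.

f: a_k = -3, -6, -12, -24, -48, -96, …
g: a_k = 0, -2, 1, -2/3, 1/2, -2/5, …
f·g: L₀ = L_f ⊗_s L_g, ord ≤ 1·2.
h=h₀': d/dx-closure on L₀ ⇒ L.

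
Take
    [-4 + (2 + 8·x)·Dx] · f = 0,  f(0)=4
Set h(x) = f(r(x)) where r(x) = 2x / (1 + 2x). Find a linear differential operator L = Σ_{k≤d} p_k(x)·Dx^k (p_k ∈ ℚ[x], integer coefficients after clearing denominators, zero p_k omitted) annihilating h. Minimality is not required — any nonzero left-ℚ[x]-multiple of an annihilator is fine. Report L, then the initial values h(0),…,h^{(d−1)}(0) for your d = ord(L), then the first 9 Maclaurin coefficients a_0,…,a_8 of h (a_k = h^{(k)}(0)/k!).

f: a_k = 4, 8, -8, 16, -40, 112, -336, 1056, -3432, …
Change of var in L_f (x↦r) gives L₀.
L = -4 + (1 + 12·x + 20·x^2)·Dx  (order 1).
h: a_k = 4, 16, -64, 320, -1920, 13056, -96256, 748544, -6041600, …
ICs: h(0) = 4.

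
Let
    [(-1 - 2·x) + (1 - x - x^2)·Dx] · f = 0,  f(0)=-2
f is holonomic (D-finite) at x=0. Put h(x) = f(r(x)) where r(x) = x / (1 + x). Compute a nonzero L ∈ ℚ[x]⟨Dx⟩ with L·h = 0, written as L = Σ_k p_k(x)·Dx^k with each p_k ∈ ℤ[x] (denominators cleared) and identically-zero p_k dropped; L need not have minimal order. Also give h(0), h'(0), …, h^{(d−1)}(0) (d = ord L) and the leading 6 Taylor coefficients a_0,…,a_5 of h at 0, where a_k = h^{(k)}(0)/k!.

f: a_k = -2, -2, -4, -6, -10, -16, …
f∘r: x↦r, Dx↦Dx/r' in L_f ⇒ L₀.
L = (1 + 3·x) + (-1 - 2·x + x^3)·Dx  (order 1).
h: a_k = -2, -2, -2, 0, -2, 2, …
ICs: h(0) = -2.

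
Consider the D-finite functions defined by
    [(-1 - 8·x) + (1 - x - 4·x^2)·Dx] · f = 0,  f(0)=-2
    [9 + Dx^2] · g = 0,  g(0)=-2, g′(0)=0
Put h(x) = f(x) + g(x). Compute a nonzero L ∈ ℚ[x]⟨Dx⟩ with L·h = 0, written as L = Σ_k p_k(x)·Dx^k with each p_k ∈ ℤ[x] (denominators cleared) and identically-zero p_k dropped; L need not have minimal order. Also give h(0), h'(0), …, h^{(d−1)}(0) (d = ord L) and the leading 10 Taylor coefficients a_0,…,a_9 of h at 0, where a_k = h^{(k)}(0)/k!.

L = (567 + 4806·x + 3321·x^2 + 9936·x^3 + 6480·x^4 + 10368·x^5) + (-171 + 117·x + 441·x^2 - 135·x^3 + 540·x^4 + 3888·x^5 + 5184·x^6)·Dx + (63 + 534·x + 369·x^2 + 1104·x^3 + 720·x^4 + 1152·x^5)·Dx^2 + (-19 + 13·x + 49·x^2 - 15·x^3 + 60·x^4 + 432·x^5 + 576·x^6)·Dx^3  (order 3).
h: a_k = -4, -2, -1, -18, -259/4, -130, -14399/40, -882, -5219929/2240, -5858, …
ICs: h(0) = -4, h′(0) = -2, h′′(0) = -2.

f: a_k = -2, -2, -10, -18, -58, -130, -362, -882, -2330, -5858, …
g: a_k = -2, 0, 9, 0, -27/4, 0, 81/40, 0, -729/2240, 0, …
h₀=f+g: left-lcm gives L₀, ord ≤ 3.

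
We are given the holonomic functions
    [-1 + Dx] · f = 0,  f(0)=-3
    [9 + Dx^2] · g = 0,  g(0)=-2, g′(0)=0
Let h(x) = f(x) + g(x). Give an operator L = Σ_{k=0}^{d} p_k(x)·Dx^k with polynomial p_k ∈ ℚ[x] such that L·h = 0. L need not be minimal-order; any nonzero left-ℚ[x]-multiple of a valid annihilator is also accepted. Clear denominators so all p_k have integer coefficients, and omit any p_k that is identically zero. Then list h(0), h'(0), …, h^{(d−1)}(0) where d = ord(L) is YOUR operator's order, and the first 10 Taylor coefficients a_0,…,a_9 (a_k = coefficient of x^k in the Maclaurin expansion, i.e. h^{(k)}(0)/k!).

L = -9 + 9·Dx - Dx^2 + Dx^3  (order 3).
h: a_k = -5, -3, 15/2, -1/2, -55/8, -1/40, 97/48, -1/1680, -125/384, -1/120960, …
ICs: h(0) = -5, h′(0) = -3, h′′(0) = 15.

f: a_k = -3, -3, -3/2, -1/2, -1/8, -1/40, -1/240, -1/1680, -1/13440, -1/120960, …
g: a_k = -2, 0, 9, 0, -27/4, 0, 81/40, 0, -729/2240, 0, …
f+g: L₀ = lclm(L_f,L_g), ord ≤ 1+2.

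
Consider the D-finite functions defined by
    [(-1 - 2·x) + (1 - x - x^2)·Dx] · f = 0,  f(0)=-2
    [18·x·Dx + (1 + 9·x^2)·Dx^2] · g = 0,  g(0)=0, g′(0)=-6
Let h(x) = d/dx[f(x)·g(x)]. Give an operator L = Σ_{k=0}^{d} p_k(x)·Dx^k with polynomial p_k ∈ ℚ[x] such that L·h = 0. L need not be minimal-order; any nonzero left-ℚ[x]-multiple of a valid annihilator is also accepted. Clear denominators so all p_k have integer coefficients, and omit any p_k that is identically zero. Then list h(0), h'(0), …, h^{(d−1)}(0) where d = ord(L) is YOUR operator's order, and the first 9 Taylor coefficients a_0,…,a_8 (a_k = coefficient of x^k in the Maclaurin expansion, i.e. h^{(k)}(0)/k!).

f: a_k = -2, -2, -4, -6, -10, -16, -26, -42, -68, …
g: a_k = 0, -6, 0, 18, 0, -486/5, 0, 4374/7, 0, …
Sym-product of L_f,L_g gives L₀ (≤ ord 2).
Derive L from L₀ (diff closure).
L = (-30 + 1134·x^2 + 1944·x^3 + 2916·x^4) + (12 + 42·x - 108·x^2 + 198·x^3 + 1944·x^4 + 1944·x^5)·Dx + (-1 - 8·x - 26·x^2 - 36·x^3 - 126·x^4 + 324·x^5 + 243·x^6)·Dx^2  (order 2).
h: a_k = 12, 24, -36, 0, 912, 5472/5, -30972/5, -196704/35, 451116/7, …
ICs: h(0) = 12, h′(0) = 24.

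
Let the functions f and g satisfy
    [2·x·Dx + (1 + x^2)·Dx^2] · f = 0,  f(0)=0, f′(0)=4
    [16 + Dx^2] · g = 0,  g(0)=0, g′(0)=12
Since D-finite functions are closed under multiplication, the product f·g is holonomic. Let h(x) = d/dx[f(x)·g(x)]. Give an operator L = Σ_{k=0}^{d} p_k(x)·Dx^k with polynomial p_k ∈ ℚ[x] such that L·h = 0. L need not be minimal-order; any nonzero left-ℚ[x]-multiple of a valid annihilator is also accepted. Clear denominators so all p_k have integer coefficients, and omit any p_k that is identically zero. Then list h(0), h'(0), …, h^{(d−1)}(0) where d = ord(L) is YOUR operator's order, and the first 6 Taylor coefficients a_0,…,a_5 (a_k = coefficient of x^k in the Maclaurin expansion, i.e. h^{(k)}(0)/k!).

L = (32960 + 157056·x^2 + 319424·x^4 + 359424·x^6 + 242688·x^8 + 94208·x^10 + 16384·x^12) + (6752·x + 28736·x^3 + 49120·x^5 + 43520·x^7 + 20480·x^9 + 4096·x^11)·Dx + (3420 + 17320·x^2 + 37356·x^4 + 44272·x^6 + 30848·x^8 + 12032·x^10 + 2048·x^12)·Dx^2 + (422·x + 1796·x^3 + 3070·x^5 + 2720·x^7 + 1280·x^9 + 256·x^11)·Dx^3 + (85 + 469·x^2 + 1087·x^4 + 1363·x^6 + 980·x^8 + 384·x^10 + 64·x^12)·Dx^4  (order 4).
h: a_k = 0, 96, 0, -576, 0, 928, …
ICs: h(0) = 0, h′(0) = 96, h′′(0) = 0, h′′′(0) = -3456.

f: a_k = 0, 4, 0, -4/3, 0, 4/5, …
g: a_k = 0, 12, 0, -32, 0, 128/5, …
L₀ := L_f ⊗_s L_g (sym. prod.), ord ≤ 4.
h₀' ⇒ L via d/dx closure of L₀.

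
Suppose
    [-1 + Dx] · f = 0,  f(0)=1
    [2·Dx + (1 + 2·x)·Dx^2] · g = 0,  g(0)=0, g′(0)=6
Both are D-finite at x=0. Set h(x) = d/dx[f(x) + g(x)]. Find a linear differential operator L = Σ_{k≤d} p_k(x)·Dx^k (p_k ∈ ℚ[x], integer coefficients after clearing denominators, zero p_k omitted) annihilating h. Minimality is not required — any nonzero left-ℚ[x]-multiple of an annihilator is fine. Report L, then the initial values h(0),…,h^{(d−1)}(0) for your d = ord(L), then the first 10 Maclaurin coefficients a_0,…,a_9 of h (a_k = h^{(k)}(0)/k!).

f: a_k = 1, 1, 1/2, 1/6, 1/24, 1/120, 1/720, 1/5040, 1/40320, 1/362880, …
g: a_k = 0, 6, -6, 8, -12, 96/5, -32, 384/7, -96, 512/3, …
f+g: L₀ = lclm(L_f,L_g), ord ≤ 1+2.
h=h₀': d/dx-closure on L₀ ⇒ L.
L = (-10 - 4·x) + (7 - 4·x - 4·x^2)·Dx + (3 + 8·x + 4·x^2)·Dx^2  (order 2).
h: a_k = 7, -11, 49/2, -287/6, 2305/24, -23039/120, 276481/720, -3870719/5040, 61931521/40320, -1114767359/362880, …
ICs: h(0) = 7, h′(0) = -11.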